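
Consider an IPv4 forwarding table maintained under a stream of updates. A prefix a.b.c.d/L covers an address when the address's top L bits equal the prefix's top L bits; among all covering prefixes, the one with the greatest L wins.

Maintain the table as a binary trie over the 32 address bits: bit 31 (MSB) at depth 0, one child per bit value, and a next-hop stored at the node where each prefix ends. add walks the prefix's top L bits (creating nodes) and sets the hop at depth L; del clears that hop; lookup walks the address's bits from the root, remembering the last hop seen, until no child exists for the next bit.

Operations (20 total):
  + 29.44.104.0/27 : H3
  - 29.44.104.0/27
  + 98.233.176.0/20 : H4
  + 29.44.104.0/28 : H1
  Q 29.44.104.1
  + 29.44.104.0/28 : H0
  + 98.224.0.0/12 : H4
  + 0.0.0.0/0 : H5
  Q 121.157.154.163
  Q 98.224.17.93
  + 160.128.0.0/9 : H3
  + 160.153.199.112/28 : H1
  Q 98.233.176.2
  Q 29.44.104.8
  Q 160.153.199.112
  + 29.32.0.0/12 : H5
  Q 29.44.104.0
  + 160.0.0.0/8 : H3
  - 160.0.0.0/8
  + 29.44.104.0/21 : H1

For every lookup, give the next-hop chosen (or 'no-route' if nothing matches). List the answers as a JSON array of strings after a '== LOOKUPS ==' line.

Apply in order:
  + 29.44.104.0/27 (H3) depth=27
  del 29.44.104.0/27 (clear depth 27)
  + 98.233.176.0/20 (H4) depth=20
  + 29.44.104.0/28 (H1) depth=28
  lookup 29.44.104.1: bits 0001110100101100011010000000 walk d0:-→d1:-→d2:-→d3:-→d4:-→d5:-→d6:-→d7:-→d8:-→d9:-→d10:-→d11:-→d12:-→d13:-→d14:-→d15:-→d16:-→d17:-→d18:-→d19:-→d20:-→d21:-→d22:-→d23:-→d24:-→d25:-→d26:-→d27:-→d28:H1 -> H1
  + 29.44.104.0/28 (H0) depth=28
  + 98.224.0.0/12 (H4) depth=12
  + 0.0.0.0/0 (H5) depth=0
  lookup 121.157.154.163: bits 011 walk d0:H5→d1:-→d2:-→d3:- -> H5
  lookup 98.224.17.93: bits 011000101110 walk d0:H5→d1:-→d2:-→d3:-→d4:-→d5:-→d6:-→d7:-→d8:-→d9:-→d10:-→d11:-→d12:H4 -> H4
  + 160.128.0.0/9 (H3) depth=9
  + 160.153.199.112/28 (H1) depth=28
  lookup 98.233.176.2: bits 01100010111010011011 walk d0:H5→d1:-→d2:-→d3:-→d4:-→d5:-→d6:-→d7:-→d8:-→d9:-→d10:-→d11:-→d12:H4→d13:-→d14:-→d15:-→d16:-→d17:-→d18:-→d19:-→d20:H4 -> H4
  lookup 29.44.104.8: bits 0001110100101100011010000000 walk d0:H5→d1:-→d2:-→d3:-→d4:-→d5:-→d6:-→d7:-→d8:-→d9:-→d10:-→d11:-→d12:-→d13:-→d14:-→d15:-→d16:-→d17:-→d18:-→d19:-→d20:-→d21:-→d22:-→d23:-→d24:-→d25:-→d26:-→d27:-→d28:H0 -> H0
  lookup 160.153.199.112: bits 1010000010011001110001110111 walk d0:H5→d1:-→d2:-→d3:-→d4:-→d5:-→d6:-→d7:-→d8:-→d9:H3→d10:-→d11:-→d12:-→d13:-→d14:-→d15:-→d16:-→d17:-→d18:-→d19:-→d20:-→d21:-→d22:-→d23:-→d24:-→d25:-→d26:-→d27:-→d28:H1 -> H1
  + 29.32.0.0/12 (H5) depth=12
  lookup 29.44.104.0: bits 0001110100101100011010000000 walk d0:H5→d1:-→d2:-→d3:-→d4:-→d5:-→d6:-→d7:-→d8:-→d9:-→d10:-→d11:-→d12:H5→d13:-→d14:-→d15:-→d16:-→d17:-→d18:-→d19:-→d20:-→d21:-→d22:-→d23:-→d24:-→d25:-→d26:-→d27:-→d28:H0 -> H0
  + 160.0.0.0/8 (H3) depth=8
  del 160.0.0.0/8 (clear depth 8)
  + 29.44.104.0/21 (H1) depth=21

== LOOKUPS ==
["H1","H5","H4","H4","H0","H1","H0"]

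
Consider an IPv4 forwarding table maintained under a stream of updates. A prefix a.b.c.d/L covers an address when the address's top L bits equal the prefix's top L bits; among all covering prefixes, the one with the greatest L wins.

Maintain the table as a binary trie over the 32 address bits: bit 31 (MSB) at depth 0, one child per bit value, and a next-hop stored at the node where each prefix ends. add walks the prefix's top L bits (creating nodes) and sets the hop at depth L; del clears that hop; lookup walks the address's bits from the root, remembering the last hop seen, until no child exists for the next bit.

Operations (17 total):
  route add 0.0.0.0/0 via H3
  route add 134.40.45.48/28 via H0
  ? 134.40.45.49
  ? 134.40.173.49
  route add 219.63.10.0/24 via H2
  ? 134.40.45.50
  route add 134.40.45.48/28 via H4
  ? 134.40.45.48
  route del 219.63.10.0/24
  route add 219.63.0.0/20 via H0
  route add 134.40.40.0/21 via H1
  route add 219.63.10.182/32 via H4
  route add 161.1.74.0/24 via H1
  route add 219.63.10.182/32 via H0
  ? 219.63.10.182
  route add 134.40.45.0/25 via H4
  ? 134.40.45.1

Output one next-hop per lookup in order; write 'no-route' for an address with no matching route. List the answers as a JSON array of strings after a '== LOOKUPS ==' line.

Process each operation:
  add 0.0.0.0/0 -> H3 at depth 0
  add 134.40.45.48/28 -> H0 at depth 28
  Q 134.40.45.49: descend 1000011000101000001011010011 ; hops seen [H3,H0] ; pick H0
  Q 134.40.173.49: descend 1000011000101000 ; hops seen [H3] ; pick H3
  add 219.63.10.0/24 -> H2 at depth 24
  Q 134.40.45.50: descend 1000011000101000001011010011 ; hops seen [H3,H0] ; pick H0
  add 134.40.45.48/28 -> H4 at depth 28
  Q 134.40.45.48: descend 1000011000101000001011010011 ; hops seen [H3,H4] ; pick H4
  del 219.63.10.0/24 (clear depth 24)
  add 219.63.0.0/20 -> H0 at depth 20
  add 134.40.40.0/21 -> H1 at depth 21
  add 219.63.10.182/32 -> H4 at depth 32
  add 161.1.74.0/24 -> H1 at depth 24
  add 219.63.10.182/32 -> H0 at depth 32
  Q 219.63.10.182: descend 11011011001111110000101010110110 ; hops seen [H3,H0,H0] ; pick H0
  add 134.40.45.0/25 -> H4 at depth 25
  Q 134.40.45.1: descend 10000110001010000010110100 ; hops seen [H3,H1,H4] ; pick H4

== LOOKUPS ==
["H0","H3","H0","H4","H0","H4"]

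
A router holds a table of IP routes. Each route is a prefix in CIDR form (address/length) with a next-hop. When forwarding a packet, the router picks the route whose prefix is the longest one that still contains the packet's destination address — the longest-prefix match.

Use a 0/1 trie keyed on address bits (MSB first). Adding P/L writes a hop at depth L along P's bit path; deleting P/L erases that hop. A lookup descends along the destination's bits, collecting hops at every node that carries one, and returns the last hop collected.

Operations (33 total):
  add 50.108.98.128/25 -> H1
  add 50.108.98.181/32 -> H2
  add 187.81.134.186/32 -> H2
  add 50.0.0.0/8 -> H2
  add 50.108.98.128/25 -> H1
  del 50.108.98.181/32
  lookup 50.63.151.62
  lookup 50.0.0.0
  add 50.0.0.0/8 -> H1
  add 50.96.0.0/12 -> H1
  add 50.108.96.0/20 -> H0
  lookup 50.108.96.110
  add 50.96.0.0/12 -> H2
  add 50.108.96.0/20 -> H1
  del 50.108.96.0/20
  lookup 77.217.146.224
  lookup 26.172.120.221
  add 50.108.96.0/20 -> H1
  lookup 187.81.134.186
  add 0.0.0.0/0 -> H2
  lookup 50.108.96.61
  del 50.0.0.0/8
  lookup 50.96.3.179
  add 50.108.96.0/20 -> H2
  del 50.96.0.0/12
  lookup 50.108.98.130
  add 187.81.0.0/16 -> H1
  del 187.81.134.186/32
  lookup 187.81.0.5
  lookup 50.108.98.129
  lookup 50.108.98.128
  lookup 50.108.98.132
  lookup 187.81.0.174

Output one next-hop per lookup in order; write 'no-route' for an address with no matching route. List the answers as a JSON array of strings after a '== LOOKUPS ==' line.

Trace:
  add 50.108.98.128/25 -> H1 at depth 25
  add 50.108.98.181/32 -> H2 at depth 32
  add 187.81.134.186/32 -> H2 at depth 32
  add 50.0.0.0/8 -> H2 at depth 8
  add 50.108.98.128/25 -> H1 at depth 25
  del 50.108.98.181/32 (clear depth 32)
  ? 50.63.151.62  path d0:-→d1:-→d2:-→d3:-→d4:-→d5:-→d6:-→d7:-→d8:H2→d9:-  best=H2
  ? 50.0.0.0  path d0:-→d1:-→d2:-→d3:-→d4:-→d5:-→d6:-→d7:-→d8:H2→d9:-  best=H2
  add 50.0.0.0/8 -> H1 at depth 8
  add 50.96.0.0/12 -> H1 at depth 12
  add 50.108.96.0/20 -> H0 at depth 20
  ? 50.108.96.110  path d0:-→d1:-→d2:-→d3:-→d4:-→d5:-→d6:-→d7:-→d8:H1→d9:-→d10:-→d11:-→d12:H1→d13:-→d14:-→d15:-→d16:-→d17:-→d18:-→d19:-→d20:H0→d21:-→d22:-  best=H0
  add 50.96.0.0/12 -> H2 at depth 12
  add 50.108.96.0/20 -> H1 at depth 20
  del 50.108.96.0/20 (clear depth 20)
  ? 77.217.146.224  path d0:-→d1:-  best=no-route
  ? 26.172.120.221  path d0:-→d1:-→d2:-  best=no-route
  add 50.108.96.0/20 -> H1 at depth 20
  ? 187.81.134.186  path d0:-→d1:-→d2:-→d3:-→d4:-→d5:-→d6:-→d7:-→d8:-→d9:-→d10:-→d11:-→d12:-→d13:-→d14:-→d15:-→d16:-→d17:-→d18:-→d19:-→d20:-→d21:-→d22:-→d23:-→d24:-→d25:-→d26:-→d27:-→d28:-→d29:-→d30:-→d31:-→d32:H2  best=H2
  add 0.0.0.0/0 -> H2 at depth 0
  ? 50.108.96.61  path d0:H2→d1:-→d2:-→d3:-→d4:-→d5:-→d6:-→d7:-→d8:H1→d9:-→d10:-→d11:-→d12:H2→d13:-→d14:-→d15:-→d16:-→d17:-→d18:-→d19:-→d20:H1→d21:-→d22:-  best=H1
  del 50.0.0.0/8 (clear depth 8)
  ? 50.96.3.179  path d0:H2→d1:-→d2:-→d3:-→d4:-→d5:-→d6:-→d7:-→d8:-→d9:-→d10:-→d11:-→d12:H2  best=H2
  add 50.108.96.0/20 -> H2 at depth 20
  del 50.96.0.0/12 (clear depth 12)
  ? 50.108.98.130  path d0:H2→d1:-→d2:-→d3:-→d4:-→d5:-→d6:-→d7:-→d8:-→d9:-→d10:-→d11:-→d12:-→d13:-→d14:-→d15:-→d16:-→d17:-→d18:-→d19:-→d20:H2→d21:-→d22:-→d23:-→d24:-→d25:H1→d26:-  best=H1
  add 187.81.0.0/16 -> H1 at depth 16
  del 187.81.134.186/32 (clear depth 32)
  ? 187.81.0.5  path d0:H2→d1:-→d2:-→d3:-→d4:-→d5:-→d6:-→d7:-→d8:-→d9:-→d10:-→d11:-→d12:-→d13:-→d14:-→d15:-→d16:H1  best=H1
  ? 50.108.98.129  path d0:H2→d1:-→d2:-→d3:-→d4:-→d5:-→d6:-→d7:-→d8:-→d9:-→d10:-→d11:-→d12:-→d13:-→d14:-→d15:-→d16:-→d17:-→d18:-→d19:-→d20:H2→d21:-→d22:-→d23:-→d24:-→d25:H1→d26:-  best=H1
  ? 50.108.98.128  path d0:H2→d1:-→d2:-→d3:-→d4:-→d5:-→d6:-→d7:-→d8:-→d9:-→d10:-→d11:-→d12:-→d13:-→d14:-→d15:-→d16:-→d17:-→d18:-→d19:-→d20:H2→d21:-→d22:-→d23:-→d24:-→d25:H1→d26:-  best=H1
  ? 50.108.98.132  path d0:H2→d1:-→d2:-→d3:-→d4:-→d5:-→d6:-→d7:-→d8:-→d9:-→d10:-→d11:-→d12:-→d13:-→d14:-→d15:-→d16:-→d17:-→d18:-→d19:-→d20:H2→d21:-→d22:-→d23:-→d24:-→d25:H1→d26:-  best=H1
  ? 187.81.0.174  path d0:H2→d1:-→d2:-→d3:-→d4:-→d5:-→d6:-→d7:-→d8:-→d9:-→d10:-→d11:-→d12:-→d13:-→d14:-→d15:-→d16:H1  best=H1

== LOOKUPS ==
["H2","H2","H0","no-route","no-route","H2","H1","H2","H1","H1","H1","H1","H1","H1"]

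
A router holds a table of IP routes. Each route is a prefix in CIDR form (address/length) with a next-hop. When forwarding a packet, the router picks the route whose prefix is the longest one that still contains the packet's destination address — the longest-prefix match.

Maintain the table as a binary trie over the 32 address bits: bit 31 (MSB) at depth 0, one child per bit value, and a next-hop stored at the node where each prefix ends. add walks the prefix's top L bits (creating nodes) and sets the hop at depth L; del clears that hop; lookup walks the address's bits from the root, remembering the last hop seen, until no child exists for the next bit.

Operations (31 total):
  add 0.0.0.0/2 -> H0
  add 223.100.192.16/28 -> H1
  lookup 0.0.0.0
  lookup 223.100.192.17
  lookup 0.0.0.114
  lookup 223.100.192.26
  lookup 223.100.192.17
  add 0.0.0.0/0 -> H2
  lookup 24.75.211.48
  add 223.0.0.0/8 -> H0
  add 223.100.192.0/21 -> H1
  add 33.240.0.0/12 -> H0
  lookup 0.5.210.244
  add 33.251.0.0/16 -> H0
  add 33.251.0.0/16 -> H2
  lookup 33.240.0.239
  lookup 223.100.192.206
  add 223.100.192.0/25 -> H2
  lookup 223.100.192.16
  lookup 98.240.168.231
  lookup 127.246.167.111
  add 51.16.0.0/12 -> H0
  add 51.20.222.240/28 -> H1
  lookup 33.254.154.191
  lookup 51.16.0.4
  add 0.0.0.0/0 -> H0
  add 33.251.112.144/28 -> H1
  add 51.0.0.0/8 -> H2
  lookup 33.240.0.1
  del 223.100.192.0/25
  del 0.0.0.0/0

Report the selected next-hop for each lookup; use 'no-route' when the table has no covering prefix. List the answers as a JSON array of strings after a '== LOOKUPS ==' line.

Apply in order:
  add 0.0.0.0/2 -> H0 at depth 2
  add 223.100.192.16/28 -> H1 at depth 28
  Q 0.0.0.0: descend 00 ; hops seen [H0] ; pick H0
  Q 223.100.192.17: descend 1101111101100100110000000001 ; hops seen [H1] ; pick H1
  Q 0.0.0.114: descend 00 ; hops seen [H0] ; pick H0
  Q 223.100.192.26: descend 1101111101100100110000000001 ; hops seen [H1] ; pick H1
  Q 223.100.192.17: descend 1101111101100100110000000001 ; hops seen [H1] ; pick H1
  add 0.0.0.0/0 -> H2 at depth 0
  Q 24.75.211.48: descend 00 ; hops seen [H2,H0] ; pick H0
  add 223.0.0.0/8 -> H0 at depth 8
  add 223.100.192.0/21 -> H1 at depth 21
  add 33.240.0.0/12 -> H0 at depth 12
  Q 0.5.210.244: descend 00 ; hops seen [H2,H0] ; pick H0
  add 33.251.0.0/16 -> H0 at depth 16
  add 33.251.0.0/16 -> H2 at depth 16
  Q 33.240.0.239: descend 001000011111 ; hops seen [H2,H0,H0] ; pick H0
  Q 223.100.192.206: descend 110111110110010011000000 ; hops seen [H2,H0,H1] ; pick H1
  add 223.100.192.0/25 -> H2 at depth 25
  Q 223.100.192.16: descend 1101111101100100110000000001 ; hops seen [H2,H0,H1,H2,H1] ; pick H1
  Q 98.240.168.231: descend 0 ; hops seen [H2] ; pick H2
  Q 127.246.167.111: descend 0 ; hops seen [H2] ; pick H2
  add 51.16.0.0/12 -> H0 at depth 12
  add 51.20.222.240/28 -> H1 at depth 28
  Q 33.254.154.191: descend 0010000111111 ; hops seen [H2,H0,H0] ; pick H0
  Q 51.16.0.4: descend 0011001100010 ; hops seen [H2,H0,H0] ; pick H0
  add 0.0.0.0/0 -> H0 at depth 0
  add 33.251.112.144/28 -> H1 at depth 28
  add 51.0.0.0/8 -> H2 at depth 8
  Q 33.240.0.1: descend 001000011111 ; hops seen [H0,H0,H0] ; pick H0
  - 223.100.192.0/25 clear@25
  - 0.0.0.0/0 clear@0

== LOOKUPS ==
["H0","H1","H0","H1","H1","H0","H0","H0","H1","H1","H2","H2","H0","H0","H0"]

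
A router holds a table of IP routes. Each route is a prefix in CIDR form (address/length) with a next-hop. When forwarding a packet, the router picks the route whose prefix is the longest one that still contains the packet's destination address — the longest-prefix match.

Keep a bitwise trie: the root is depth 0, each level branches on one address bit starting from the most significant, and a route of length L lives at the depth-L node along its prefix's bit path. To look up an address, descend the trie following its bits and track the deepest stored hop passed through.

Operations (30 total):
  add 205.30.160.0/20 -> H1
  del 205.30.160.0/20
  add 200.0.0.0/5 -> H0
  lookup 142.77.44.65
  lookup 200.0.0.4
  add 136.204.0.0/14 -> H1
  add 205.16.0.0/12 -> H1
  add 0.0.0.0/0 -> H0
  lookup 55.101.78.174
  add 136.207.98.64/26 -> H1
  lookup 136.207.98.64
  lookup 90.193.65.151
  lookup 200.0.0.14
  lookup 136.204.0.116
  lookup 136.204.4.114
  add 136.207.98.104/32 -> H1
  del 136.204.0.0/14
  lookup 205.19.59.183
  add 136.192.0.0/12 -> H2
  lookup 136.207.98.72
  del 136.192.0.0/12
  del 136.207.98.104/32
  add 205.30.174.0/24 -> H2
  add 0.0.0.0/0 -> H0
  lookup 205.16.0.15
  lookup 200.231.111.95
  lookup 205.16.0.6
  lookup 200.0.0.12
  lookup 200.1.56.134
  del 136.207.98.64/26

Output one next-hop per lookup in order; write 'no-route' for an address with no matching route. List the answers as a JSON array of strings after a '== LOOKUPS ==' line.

Apply in order:
  + 205.30.160.0/20 (H1) depth=20
  - 205.30.160.0/20 clear@20
  + 200.0.0.0/5 (H0) depth=5
  lookup 142.77.44.65: bits 1 walk d0:-→d1:- -> no-route
  lookup 200.0.0.4: bits 11001 walk d0:-→d1:-→d2:-→d3:-→d4:-→d5:H0 -> H0
  + 136.204.0.0/14 (H1) depth=14
  + 205.16.0.0/12 (H1) depth=12
  + 0.0.0.0/0 (H0) depth=0
  lookup 55.101.78.174: bits ε walk d0:H0 -> H0
  + 136.207.98.64/26 (H1) depth=26
  lookup 136.207.98.64: bits 10001000110011110110001001 walk d0:H0→d1:-→d2:-→d3:-→d4:-→d5:-→d6:-→d7:-→d8:-→d9:-→d10:-→d11:-→d12:-→d13:-→d14:H1→d15:-→d16:-→d17:-→d18:-→d19:-→d20:-→d21:-→d22:-→d23:-→d24:-→d25:-→d26:H1 -> H1
  lookup 90.193.65.151: bits ε walk d0:H0 -> H0
  lookup 200.0.0.14: bits 11001 walk d0:H0→d1:-→d2:-→d3:-→d4:-→d5:H0 -> H0
  lookup 136.204.0.116: bits 10001000110011 walk d0:H0→d1:-→d2:-→d3:-→d4:-→d5:-→d6:-→d7:-→d8:-→d9:-→d10:-→d11:-→d12:-→d13:-→d14:H1 -> H1
  lookup 136.204.4.114: bits 10001000110011 walk d0:H0→d1:-→d2:-→d3:-→d4:-→d5:-→d6:-→d7:-→d8:-→d9:-→d10:-→d11:-→d12:-→d13:-→d14:H1 -> H1
  + 136.207.98.104/32 (H1) depth=32
  - 136.204.0.0/14 clear@14
  lookup 205.19.59.183: bits 110011010001 walk d0:H0→d1:-→d2:-→d3:-→d4:-→d5:H0→d6:-→d7:-→d8:-→d9:-→d10:-→d11:-→d12:H1 -> H1
  + 136.192.0.0/12 (H2) depth=12
  lookup 136.207.98.72: bits 10001000110011110110001001 walk d0:H0→d1:-→d2:-→d3:-→d4:-→d5:-→d6:-→d7:-→d8:-→d9:-→d10:-→d11:-→d12:H2→d13:-→d14:-→d15:-→d16:-→d17:-→d18:-→d19:-→d20:-→d21:-→d22:-→d23:-→d24:-→d25:-→d26:H1 -> H1
  - 136.192.0.0/12 clear@12
  - 136.207.98.104/32 clear@32
  + 205.30.174.0/24 (H2) depth=24
  + 0.0.0.0/0 (H0) depth=0
  lookup 205.16.0.15: bits 110011010001 walk d0:H0→d1:-→d2:-→d3:-→d4:-→d5:H0→d6:-→d7:-→d8:-→d9:-→d10:-→d11:-→d12:H1 -> H1
  lookup 200.231.111.95: bits 11001 walk d0:H0→d1:-→d2:-→d3:-→d4:-→d5:H0 -> H0
  lookup 205.16.0.6: bits 110011010001 walk d0:H0→d1:-→d2:-→d3:-→d4:-→d5:H0→d6:-→d7:-→d8:-→d9:-→d10:-→d11:-→d12:H1 -> H1
  lookup 200.0.0.12: bits 11001 walk d0:H0→d1:-→d2:-→d3:-→d4:-→d5:H0 -> H0
  lookup 200.1.56.134: bits 11001 walk d0:H0→d1:-→d2:-→d3:-→d4:-→d5:H0 -> H0
  - 136.207.98.64/26 clear@26

== LOOKUPS ==
["no-route","H0","H0","H1","H0","H0","H1","H1","H1","H1","H1","H0","H1","H0","H0"]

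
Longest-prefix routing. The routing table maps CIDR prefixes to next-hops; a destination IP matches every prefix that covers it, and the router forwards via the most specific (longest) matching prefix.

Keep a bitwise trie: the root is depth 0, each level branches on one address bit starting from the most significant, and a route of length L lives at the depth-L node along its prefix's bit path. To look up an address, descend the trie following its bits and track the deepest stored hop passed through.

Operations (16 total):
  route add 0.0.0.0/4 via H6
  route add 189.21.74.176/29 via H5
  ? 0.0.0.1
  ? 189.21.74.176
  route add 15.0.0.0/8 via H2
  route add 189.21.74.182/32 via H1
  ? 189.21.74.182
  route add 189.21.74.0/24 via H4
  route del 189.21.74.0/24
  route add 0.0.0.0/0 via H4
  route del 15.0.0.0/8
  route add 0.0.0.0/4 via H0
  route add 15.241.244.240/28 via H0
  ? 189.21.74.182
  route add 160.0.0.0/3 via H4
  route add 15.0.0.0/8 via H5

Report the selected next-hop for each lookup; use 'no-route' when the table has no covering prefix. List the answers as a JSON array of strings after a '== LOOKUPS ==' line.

Apply in order:
  add 0.0.0.0/4 -> H6 at depth 4
  add 189.21.74.176/29 -> H5 at depth 29
  Q 0.0.0.1: descend 0000 ; hops seen [H6] ; pick H6
  Q 189.21.74.176: descend 10111101000101010100101010110 ; hops seen [H5] ; pick H5
  add 15.0.0.0/8 -> H2 at depth 8
  add 189.21.74.182/32 -> H1 at depth 32
  Q 189.21.74.182: descend 10111101000101010100101010110110 ; hops seen [H5,H1] ; pick H1
  add 189.21.74.0/24 -> H4 at depth 24
  del 189.21.74.0/24 (clear depth 24)
  add 0.0.0.0/0 -> H4 at depth 0
  del 15.0.0.0/8 (clear depth 8)
  add 0.0.0.0/4 -> H0 at depth 4
  add 15.241.244.240/28 -> H0 at depth 28
  Q 189.21.74.182: descend 10111101000101010100101010110110 ; hops seen [H4,H5,H1] ; pick H1
  add 160.0.0.0/3 -> H4 at depth 3
  add 15.0.0.0/8 -> H5 at depth 8

== LOOKUPS ==
["H6","H5","H1","H1"]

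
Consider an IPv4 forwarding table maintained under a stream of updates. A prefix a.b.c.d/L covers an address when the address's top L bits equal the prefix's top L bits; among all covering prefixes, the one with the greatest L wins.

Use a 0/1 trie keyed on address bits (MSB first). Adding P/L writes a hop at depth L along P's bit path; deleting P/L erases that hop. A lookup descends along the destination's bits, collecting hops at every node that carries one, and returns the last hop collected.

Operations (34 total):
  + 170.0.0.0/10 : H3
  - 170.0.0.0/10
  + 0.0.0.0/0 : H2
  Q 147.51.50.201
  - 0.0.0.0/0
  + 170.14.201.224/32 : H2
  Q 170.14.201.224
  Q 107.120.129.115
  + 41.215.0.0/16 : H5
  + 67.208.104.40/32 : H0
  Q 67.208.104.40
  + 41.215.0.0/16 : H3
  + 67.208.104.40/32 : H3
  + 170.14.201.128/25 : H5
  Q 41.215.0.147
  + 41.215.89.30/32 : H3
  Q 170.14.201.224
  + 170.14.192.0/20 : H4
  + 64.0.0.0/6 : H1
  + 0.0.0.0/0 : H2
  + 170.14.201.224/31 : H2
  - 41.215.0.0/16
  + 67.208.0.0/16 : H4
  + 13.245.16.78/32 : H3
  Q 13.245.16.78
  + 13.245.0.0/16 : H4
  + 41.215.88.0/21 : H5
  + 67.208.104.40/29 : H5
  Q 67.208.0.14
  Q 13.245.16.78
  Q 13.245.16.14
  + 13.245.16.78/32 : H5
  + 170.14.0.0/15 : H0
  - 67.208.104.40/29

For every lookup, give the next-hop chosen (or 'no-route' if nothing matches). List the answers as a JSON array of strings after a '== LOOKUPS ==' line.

Process each operation:
  add 170.0.0.0/10 -> H3 at depth 10
  del 170.0.0.0/10 (clear depth 10)
  add 0.0.0.0/0 -> H2 at depth 0
  lookup 147.51.50.201: bits 10 walk d0:H2→d1:-→d2:- -> H2
  del 0.0.0.0/0 (clear depth 0)
  add 170.14.201.224/32 -> H2 at depth 32
  lookup 170.14.201.224: bits 10101010000011101100100111100000 walk d0:-→d1:-→d2:-→d3:-→d4:-→d5:-→d6:-→d7:-→d8:-→d9:-→d10:-→d11:-→d12:-→d13:-→d14:-→d15:-→d16:-→d17:-→d18:-→d19:-→d20:-→d21:-→d22:-→d23:-→d24:-→d25:-→d26:-→d27:-→d28:-→d29:-→d30:-→d31:-→d32:H2 -> H2
  lookup 107.120.129.115: bits ε walk d0:- -> no-route
  add 41.215.0.0/16 -> H5 at depth 16
  add 67.208.104.40/32 -> H0 at depth 32
  lookup 67.208.104.40: bits 01000011110100000110100000101000 walk d0:-→d1:-→d2:-→d3:-→d4:-→d5:-→d6:-→d7:-→d8:-→d9:-→d10:-→d11:-→d12:-→d13:-→d14:-→d15:-→d16:-→d17:-→d18:-→d19:-→d20:-→d21:-→d22:-→d23:-→d24:-→d25:-→d26:-→d27:-→d28:-→d29:-→d30:-→d31:-→d32:H0 -> H0
  add 41.215.0.0/16 -> H3 at depth 16
  add 67.208.104.40/32 -> H3 at depth 32
  add 170.14.201.128/25 -> H5 at depth 25
  lookup 41.215.0.147: bits 0010100111010111 walk d0:-→d1:-→d2:-→d3:-→d4:-→d5:-→d6:-→d7:-→d8:-→d9:-→d10:-→d11:-→d12:-→d13:-→d14:-→d15:-→d16:H3 -> H3
  add 41.215.89.30/32 -> H3 at depth 32
  lookup 170.14.201.224: bits 10101010000011101100100111100000 walk d0:-→d1:-→d2:-→d3:-→d4:-→d5:-→d6:-→d7:-→d8:-→d9:-→d10:-→d11:-→d12:-→d13:-→d14:-→d15:-→d16:-→d17:-→d18:-→d19:-→d20:-→d21:-→d22:-→d23:-→d24:-→d25:H5→d26:-→d27:-→d28:-→d29:-→d30:-→d31:-→d32:H2 -> H2
  add 170.14.192.0/20 -> H4 at depth 20
  add 64.0.0.0/6 -> H1 at depth 6
  add 0.0.0.0/0 -> H2 at depth 0
  add 170.14.201.224/31 -> H2 at depth 31
  del 41.215.0.0/16 (clear depth 16)
  add 67.208.0.0/16 -> H4 at depth 16
  add 13.245.16.78/32 -> H3 at depth 32
  lookup 13.245.16.78: bits 00001101111101010001000001001110 walk d0:H2→d1:-→d2:-→d3:-→d4:-→d5:-→d6:-→d7:-→d8:-→d9:-→d10:-→d11:-→d12:-→d13:-→d14:-→d15:-→d16:-→d17:-→d18:-→d19:-→d20:-→d21:-→d22:-→d23:-→d24:-→d25:-→d26:-→d27:-→d28:-→d29:-→d30:-→d31:-→d32:H3 -> H3
  add 13.245.0.0/16 -> H4 at depth 16
  add 41.215.88.0/21 -> H5 at depth 21
  add 67.208.104.40/29 -> H5 at depth 29
  lookup 67.208.0.14: bits 01000011110100000 walk d0:H2→d1:-→d2:-→d3:-→d4:-→d5:-→d6:H1→d7:-→d8:-→d9:-→d10:-→d11:-→d12:-→d13:-→d14:-→d15:-→d16:H4→d17:- -> H4
  lookup 13.245.16.78: bits 00001101111101010001000001001110 walk d0:H2→d1:-→d2:-→d3:-→d4:-→d5:-→d6:-→d7:-→d8:-→d9:-→d10:-→d11:-→d12:-→d13:-→d14:-→d15:-→d16:H4→d17:-→d18:-→d19:-→d20:-→d21:-→d22:-→d23:-→d24:-→d25:-→d26:-→d27:-→d28:-→d29:-→d30:-→d31:-→d32:H3 -> H3
  lookup 13.245.16.14: bits 0000110111110101000100000 walk d0:H2→d1:-→d2:-→d3:-→d4:-→d5:-→d6:-→d7:-→d8:-→d9:-→d10:-→d11:-→d12:-→d13:-→d14:-→d15:-→d16:H4→d17:-→d18:-→d19:-→d20:-→d21:-→d22:-→d23:-→d24:-→d25:- -> H4
  add 13.245.16.78/32 -> H5 at depth 32
  add 170.14.0.0/15 -> H0 at depth 15
  del 67.208.104.40/29 (clear depth 29)

== LOOKUPS ==
["H2","H2","no-route","H0","H3","H2","H3","H4","H3","H4"]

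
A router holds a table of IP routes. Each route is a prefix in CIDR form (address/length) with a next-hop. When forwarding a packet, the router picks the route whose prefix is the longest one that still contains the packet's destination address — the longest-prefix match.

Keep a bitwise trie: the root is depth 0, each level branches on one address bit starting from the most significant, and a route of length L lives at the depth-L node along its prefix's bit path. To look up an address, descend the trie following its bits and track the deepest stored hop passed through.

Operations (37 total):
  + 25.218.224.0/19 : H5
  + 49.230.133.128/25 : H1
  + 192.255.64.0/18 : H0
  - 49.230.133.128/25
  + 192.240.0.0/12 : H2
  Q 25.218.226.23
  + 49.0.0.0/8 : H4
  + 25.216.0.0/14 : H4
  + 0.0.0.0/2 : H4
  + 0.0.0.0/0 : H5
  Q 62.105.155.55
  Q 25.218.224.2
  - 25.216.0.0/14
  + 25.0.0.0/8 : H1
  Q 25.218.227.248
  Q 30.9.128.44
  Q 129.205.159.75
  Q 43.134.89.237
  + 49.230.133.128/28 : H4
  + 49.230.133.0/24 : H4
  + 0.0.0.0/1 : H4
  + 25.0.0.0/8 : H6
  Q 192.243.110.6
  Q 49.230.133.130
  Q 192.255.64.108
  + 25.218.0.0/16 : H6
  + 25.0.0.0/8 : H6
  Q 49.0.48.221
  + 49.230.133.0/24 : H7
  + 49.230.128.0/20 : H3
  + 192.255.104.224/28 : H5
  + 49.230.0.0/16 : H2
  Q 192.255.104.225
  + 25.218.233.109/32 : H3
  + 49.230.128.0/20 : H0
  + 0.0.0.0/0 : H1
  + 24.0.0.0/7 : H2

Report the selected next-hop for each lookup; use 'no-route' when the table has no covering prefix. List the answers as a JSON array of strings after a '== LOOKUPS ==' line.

Process each operation:
  + 25.218.224.0/19 (H5) depth=19
  + 49.230.133.128/25 (H1) depth=25
  + 192.255.64.0/18 (H0) depth=18
  del 49.230.133.128/25 (clear depth 25)
  + 192.240.0.0/12 (H2) depth=12
  ? 25.218.226.23  path d0:-→d1:-→d2:-→d3:-→d4:-→d5:-→d6:-→d7:-→d8:-→d9:-→d10:-→d11:-→d12:-→d13:-→d14:-→d15:-→d16:-→d17:-→d18:-→d19:H5  best=H5
  + 49.0.0.0/8 (H4) depth=8
  + 25.216.0.0/14 (H4) depth=14
  + 0.0.0.0/2 (H4) depth=2
  + 0.0.0.0/0 (H5) depth=0
  ? 62.105.155.55  path d0:H5→d1:-→d2:H4→d3:-→d4:-  best=H4
  ? 25.218.224.2  path d0:H5→d1:-→d2:H4→d3:-→d4:-→d5:-→d6:-→d7:-→d8:-→d9:-→d10:-→d11:-→d12:-→d13:-→d14:H4→d15:-→d16:-→d17:-→d18:-→d19:H5  best=H5
  del 25.216.0.0/14 (clear depth 14)
  + 25.0.0.0/8 (H1) depth=8
  ? 25.218.227.248  path d0:H5→d1:-→d2:H4→d3:-→d4:-→d5:-→d6:-→d7:-→d8:H1→d9:-→d10:-→d11:-→d12:-→d13:-→d14:-→d15:-→d16:-→d17:-→d18:-→d19:H5  best=H5
  ? 30.9.128.44  path d0:H5→d1:-→d2:H4→d3:-→d4:-→d5:-  best=H4
  ? 129.205.159.75  path d0:H5→d1:-  best=H5
  ? 43.134.89.237  path d0:H5→d1:-→d2:H4→d3:-  best=H4
  + 49.230.133.128/28 (H4) depth=28
  + 49.230.133.0/24 (H4) depth=24
  + 0.0.0.0/1 (H4) depth=1
  + 25.0.0.0/8 (H6) depth=8
  ? 192.243.110.6  path d0:H5→d1:-→d2:-→d3:-→d4:-→d5:-→d6:-→d7:-→d8:-→d9:-→d10:-→d11:-→d12:H2  best=H2
  ? 49.230.133.130  path d0:H5→d1:H4→d2:H4→d3:-→d4:-→d5:-→d6:-→d7:-→d8:H4→d9:-→d10:-→d11:-→d12:-→d13:-→d14:-→d15:-→d16:-→d17:-→d18:-→d19:-→d20:-→d21:-→d22:-→d23:-→d24:H4→d25:-→d26:-→d27:-→d28:H4  best=H4
  ? 192.255.64.108  path d0:H5→d1:-→d2:-→d3:-→d4:-→d5:-→d6:-→d7:-→d8:-→d9:-→d10:-→d11:-→d12:H2→d13:-→d14:-→d15:-→d16:-→d17:-→d18:H0  best=H0
  + 25.218.0.0/16 (H6) depth=16
  + 25.0.0.0/8 (H6) depth=8
  ? 49.0.48.221  path d0:H5→d1:H4→d2:H4→d3:-→d4:-→d5:-→d6:-→d7:-→d8:H4  best=H4
  + 49.230.133.0/24 (H7) depth=24
  + 49.230.128.0/20 (H3) depth=20
  + 192.255.104.224/28 (H5) depth=28
  + 49.230.0.0/16 (H2) depth=16
  ? 192.255.104.225  path d0:H5→d1:-→d2:-→d3:-→d4:-→d5:-→d6:-→d7:-→d8:-→d9:-→d10:-→d11:-→d12:H2→d13:-→d14:-→d15:-→d16:-→d17:-→d18:H0→d19:-→d20:-→d21:-→d22:-→d23:-→d24:-→d25:-→d26:-→d27:-→d28:H5  best=H5
  + 25.218.233.109/32 (H3) depth=32
  + 49.230.128.0/20 (H0) depth=20
  + 0.0.0.0/0 (H1) depth=0
  + 24.0.0.0/7 (H2) depth=7

== LOOKUPS ==
["H5","H4","H5","H5","H4","H5","H4","H2","H4","H0","H4","H5"]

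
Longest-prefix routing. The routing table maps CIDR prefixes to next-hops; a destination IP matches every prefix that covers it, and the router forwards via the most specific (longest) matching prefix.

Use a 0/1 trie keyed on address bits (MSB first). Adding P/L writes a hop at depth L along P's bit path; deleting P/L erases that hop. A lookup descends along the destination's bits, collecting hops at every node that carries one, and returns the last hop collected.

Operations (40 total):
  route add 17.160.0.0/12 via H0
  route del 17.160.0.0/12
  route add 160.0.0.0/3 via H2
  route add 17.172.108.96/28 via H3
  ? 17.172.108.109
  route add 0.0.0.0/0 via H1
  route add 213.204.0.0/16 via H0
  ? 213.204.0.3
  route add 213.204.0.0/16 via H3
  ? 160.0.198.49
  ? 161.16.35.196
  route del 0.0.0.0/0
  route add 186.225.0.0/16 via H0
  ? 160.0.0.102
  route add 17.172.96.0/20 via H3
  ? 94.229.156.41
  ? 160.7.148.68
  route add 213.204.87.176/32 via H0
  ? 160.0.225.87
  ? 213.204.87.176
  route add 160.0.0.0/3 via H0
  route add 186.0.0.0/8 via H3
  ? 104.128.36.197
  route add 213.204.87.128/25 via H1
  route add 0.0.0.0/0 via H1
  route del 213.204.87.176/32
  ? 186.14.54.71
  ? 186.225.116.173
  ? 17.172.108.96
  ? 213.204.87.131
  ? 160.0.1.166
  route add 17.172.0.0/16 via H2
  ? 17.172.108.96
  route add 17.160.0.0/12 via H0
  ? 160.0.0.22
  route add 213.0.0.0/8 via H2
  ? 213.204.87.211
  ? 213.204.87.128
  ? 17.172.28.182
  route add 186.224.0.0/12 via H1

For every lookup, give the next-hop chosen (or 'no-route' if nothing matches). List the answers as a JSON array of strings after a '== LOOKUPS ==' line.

Trace:
  + 17.160.0.0/12 (H0) depth=12
  - 17.160.0.0/12 clear@12
  + 160.0.0.0/3 (H2) depth=3
  + 17.172.108.96/28 (H3) depth=28
  ? 17.172.108.109  path d0:-→d1:-→d2:-→d3:-→d4:-→d5:-→d6:-→d7:-→d8:-→d9:-→d10:-→d11:-→d12:-→d13:-→d14:-→d15:-→d16:-→d17:-→d18:-→d19:-→d20:-→d21:-→d22:-→d23:-→d24:-→d25:-→d26:-→d27:-→d28:H3  best=H3
  + 0.0.0.0/0 (H1) depth=0
  + 213.204.0.0/16 (H0) depth=16
  ? 213.204.0.3  path d0:H1→d1:-→d2:-→d3:-→d4:-→d5:-→d6:-→d7:-→d8:-→d9:-→d10:-→d11:-→d12:-→d13:-→d14:-→d15:-→d16:H0  best=H0
  + 213.204.0.0/16 (H3) depth=16
  ? 160.0.198.49  path d0:H1→d1:-→d2:-→d3:H2  best=H2
  ? 161.16.35.196  path d0:H1→d1:-→d2:-→d3:H2  best=H2
  - 0.0.0.0/0 clear@0
  + 186.225.0.0/16 (H0) depth=16
  ? 160.0.0.102  path d0:-→d1:-→d2:-→d3:H2  best=H2
  + 17.172.96.0/20 (H3) depth=20
  ? 94.229.156.41  path d0:-→d1:-  best=no-route
  ? 160.7.148.68  path d0:-→d1:-→d2:-→d3:H2  best=H2
  + 213.204.87.176/32 (H0) depth=32
  ? 160.0.225.87  path d0:-→d1:-→d2:-→d3:H2  best=H2
  ? 213.204.87.176  path d0:-→d1:-→d2:-→d3:-→d4:-→d5:-→d6:-→d7:-→d8:-→d9:-→d10:-→d11:-→d12:-→d13:-→d14:-→d15:-→d16:H3→d17:-→d18:-→d19:-→d20:-→d21:-→d22:-→d23:-→d24:-→d25:-→d26:-→d27:-→d28:-→d29:-→d30:-→d31:-→d32:H0  best=H0
  + 160.0.0.0/3 (H0) depth=3
  + 186.0.0.0/8 (H3) depth=8
  ? 104.128.36.197  path d0:-→d1:-  best=no-route
  + 213.204.87.128/25 (H1) depth=25
  + 0.0.0.0/0 (H1) depth=0
  - 213.204.87.176/32 clear@32
  ? 186.14.54.71  path d0:H1→d1:-→d2:-→d3:H0→d4:-→d5:-→d6:-→d7:-→d8:H3  best=H3
  ? 186.225.116.173  path d0:H1→d1:-→d2:-→d3:H0→d4:-→d5:-→d6:-→d7:-→d8:H3→d9:-→d10:-→d11:-→d12:-→d13:-→d14:-→d15:-→d16:H0  best=H0
  ? 17.172.108.96  path d0:H1→d1:-→d2:-→d3:-→d4:-→d5:-→d6:-→d7:-→d8:-→d9:-→d10:-→d11:-→d12:-→d13:-→d14:-→d15:-→d16:-→d17:-→d18:-→d19:-→d20:H3→d21:-→d22:-→d23:-→d24:-→d25:-→d26:-→d27:-→d28:H3  best=H3
  ? 213.204.87.131  path d0:H1→d1:-→d2:-→d3:-→d4:-→d5:-→d6:-→d7:-→d8:-→d9:-→d10:-→d11:-→d12:-→d13:-→d14:-→d15:-→d16:H3→d17:-→d18:-→d19:-→d20:-→d21:-→d22:-→d23:-→d24:-→d25:H1→d26:-  best=H1
  ? 160.0.1.166  path d0:H1→d1:-→d2:-→d3:H0  best=H0
  + 17.172.0.0/16 (H2) depth=16
  ? 17.172.108.96  path d0:H1→d1:-→d2:-→d3:-→d4:-→d5:-→d6:-→d7:-→d8:-→d9:-→d10:-→d11:-→d12:-→d13:-→d14:-→d15:-→d16:H2→d17:-→d18:-→d19:-→d20:H3→d21:-→d22:-→d23:-→d24:-→d25:-→d26:-→d27:-→d28:H3  best=H3
  + 17.160.0.0/12 (H0) depth=12
  ? 160.0.0.22  path d0:H1→d1:-→d2:-→d3:H0  best=H0
  + 213.0.0.0/8 (H2) depth=8
  ? 213.204.87.211  path d0:H1→d1:-→d2:-→d3:-→d4:-→d5:-→d6:-→d7:-→d8:H2→d9:-→d10:-→d11:-→d12:-→d13:-→d14:-→d15:-→d16:H3→d17:-→d18:-→d19:-→d20:-→d21:-→d22:-→d23:-→d24:-→d25:H1  best=H1
  ? 213.204.87.128  path d0:H1→d1:-→d2:-→d3:-→d4:-→d5:-→d6:-→d7:-→d8:H2→d9:-→d10:-→d11:-→d12:-→d13:-→d14:-→d15:-→d16:H3→d17:-→d18:-→d19:-→d20:-→d21:-→d22:-→d23:-→d24:-→d25:H1→d26:-  best=H1
  ? 17.172.28.182  path d0:H1→d1:-→d2:-→d3:-→d4:-→d5:-→d6:-→d7:-→d8:-→d9:-→d10:-→d11:-→d12:H0→d13:-→d14:-→d15:-→d16:H2→d17:-  best=H2
  + 186.224.0.0/12 (H1) depth=12

== LOOKUPS ==
["H3","H0","H2","H2","H2","no-route","H2","H2","H0","no-route","H3","H0","H3","H1","H0","H3","H0","H1","H1","H2"]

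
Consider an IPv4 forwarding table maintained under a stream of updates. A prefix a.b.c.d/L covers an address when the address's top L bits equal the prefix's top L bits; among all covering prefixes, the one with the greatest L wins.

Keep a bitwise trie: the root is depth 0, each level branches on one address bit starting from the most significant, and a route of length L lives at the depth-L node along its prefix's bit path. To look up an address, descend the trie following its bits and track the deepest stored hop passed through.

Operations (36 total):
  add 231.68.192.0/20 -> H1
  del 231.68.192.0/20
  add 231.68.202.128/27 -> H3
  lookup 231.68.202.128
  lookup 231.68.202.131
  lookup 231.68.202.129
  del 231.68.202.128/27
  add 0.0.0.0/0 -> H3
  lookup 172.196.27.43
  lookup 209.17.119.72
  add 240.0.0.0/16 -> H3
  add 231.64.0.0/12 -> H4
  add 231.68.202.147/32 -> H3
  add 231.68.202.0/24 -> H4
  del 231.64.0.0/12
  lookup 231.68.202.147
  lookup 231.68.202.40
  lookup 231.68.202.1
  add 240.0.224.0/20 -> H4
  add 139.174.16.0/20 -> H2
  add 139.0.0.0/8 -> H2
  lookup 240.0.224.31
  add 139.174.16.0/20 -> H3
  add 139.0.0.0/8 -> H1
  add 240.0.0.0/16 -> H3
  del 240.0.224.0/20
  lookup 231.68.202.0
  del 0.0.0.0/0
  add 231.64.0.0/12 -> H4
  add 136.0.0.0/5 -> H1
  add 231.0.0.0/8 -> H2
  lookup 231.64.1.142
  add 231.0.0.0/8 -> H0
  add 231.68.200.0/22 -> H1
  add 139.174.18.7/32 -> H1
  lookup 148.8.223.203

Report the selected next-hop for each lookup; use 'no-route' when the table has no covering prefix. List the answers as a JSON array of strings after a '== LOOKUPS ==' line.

Process each operation:
  add 231.68.192.0/20 -> H1 at depth 20
  del 231.68.192.0/20 (clear depth 20)
  add 231.68.202.128/27 -> H3 at depth 27
  Q 231.68.202.128: descend 111001110100010011001010100 ; hops seen [H3] ; pick H3
  Q 231.68.202.131: descend 111001110100010011001010100 ; hops seen [H3] ; pick H3
  Q 231.68.202.129: descend 111001110100010011001010100 ; hops seen [H3] ; pick H3
  del 231.68.202.128/27 (clear depth 27)
  add 0.0.0.0/0 -> H3 at depth 0
  Q 172.196.27.43: descend 1 ; hops seen [H3] ; pick H3
  Q 209.17.119.72: descend 11 ; hops seen [H3] ; pick H3
  add 240.0.0.0/16 -> H3 at depth 16
  add 231.64.0.0/12 -> H4 at depth 12
  add 231.68.202.147/32 -> H3 at depth 32
  add 231.68.202.0/24 -> H4 at depth 24
  del 231.64.0.0/12 (clear depth 12)
  Q 231.68.202.147: descend 11100111010001001100101010010011 ; hops seen [H3,H4,H3] ; pick H3
  Q 231.68.202.40: descend 111001110100010011001010 ; hops seen [H3,H4] ; pick H4
  Q 231.68.202.1: descend 111001110100010011001010 ; hops seen [H3,H4] ; pick H4
  add 240.0.224.0/20 -> H4 at depth 20
  add 139.174.16.0/20 -> H2 at depth 20
  add 139.0.0.0/8 -> H2 at depth 8
  Q 240.0.224.31: descend 11110000000000001110 ; hops seen [H3,H3,H4] ; pick H4
  add 139.174.16.0/20 -> H3 at depth 20
  add 139.0.0.0/8 -> H1 at depth 8
  add 240.0.0.0/16 -> H3 at depth 16
  del 240.0.224.0/20 (clear depth 20)
  Q 231.68.202.0: descend 111001110100010011001010 ; hops seen [H3,H4] ; pick H4
  del 0.0.0.0/0 (clear depth 0)
  add 231.64.0.0/12 -> H4 at depth 12
  add 136.0.0.0/5 -> H1 at depth 5
  add 231.0.0.0/8 -> H2 at depth 8
  Q 231.64.1.142: descend 1110011101000 ; hops seen [H2,H4] ; pick H4
  add 231.0.0.0/8 -> H0 at depth 8
  add 231.68.200.0/22 -> H1 at depth 22
  add 139.174.18.7/32 -> H1 at depth 32
  Q 148.8.223.203: descend 100 ; hops seen [∅] ; pick no-route

== LOOKUPS ==
["H3","H3","H3","H3","H3","H3","H4","H4","H4","H4","H4","no-route"]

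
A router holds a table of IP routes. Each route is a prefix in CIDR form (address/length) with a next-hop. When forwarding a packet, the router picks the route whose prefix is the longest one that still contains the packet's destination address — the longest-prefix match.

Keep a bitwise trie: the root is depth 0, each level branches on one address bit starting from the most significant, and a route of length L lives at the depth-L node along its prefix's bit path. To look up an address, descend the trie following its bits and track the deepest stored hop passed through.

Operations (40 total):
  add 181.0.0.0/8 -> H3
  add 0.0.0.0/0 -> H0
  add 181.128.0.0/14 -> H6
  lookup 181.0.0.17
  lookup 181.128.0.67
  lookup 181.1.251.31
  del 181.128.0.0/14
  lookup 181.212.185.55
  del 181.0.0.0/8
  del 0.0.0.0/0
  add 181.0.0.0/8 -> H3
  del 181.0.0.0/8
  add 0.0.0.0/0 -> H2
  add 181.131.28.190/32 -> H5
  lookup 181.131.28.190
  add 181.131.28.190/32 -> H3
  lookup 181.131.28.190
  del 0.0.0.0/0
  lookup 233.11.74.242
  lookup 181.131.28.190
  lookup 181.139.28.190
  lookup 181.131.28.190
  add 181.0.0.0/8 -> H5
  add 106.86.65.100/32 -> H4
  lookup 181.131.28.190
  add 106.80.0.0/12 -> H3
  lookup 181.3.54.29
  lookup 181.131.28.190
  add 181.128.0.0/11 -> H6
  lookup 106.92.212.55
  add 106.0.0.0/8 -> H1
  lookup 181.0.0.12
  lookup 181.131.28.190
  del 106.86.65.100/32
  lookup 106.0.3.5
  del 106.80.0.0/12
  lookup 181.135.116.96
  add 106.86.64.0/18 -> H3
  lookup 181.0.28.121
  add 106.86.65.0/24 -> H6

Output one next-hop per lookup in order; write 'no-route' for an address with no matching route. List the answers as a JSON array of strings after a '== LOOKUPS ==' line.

Process each operation:
  + 181.0.0.0/8 (H3) depth=8
  + 0.0.0.0/0 (H0) depth=0
  + 181.128.0.0/14 (H6) depth=14
  Q 181.0.0.17: descend 10110101 ; hops seen [H0,H3] ; pick H3
  Q 181.128.0.67: descend 10110101100000 ; hops seen [H0,H3,H6] ; pick H6
  Q 181.1.251.31: descend 10110101 ; hops seen [H0,H3] ; pick H3
  - 181.128.0.0/14 clear@14
  Q 181.212.185.55: descend 101101011 ; hops seen [H0,H3] ; pick H3
  - 181.0.0.0/8 clear@8
  - 0.0.0.0/0 clear@0
  + 181.0.0.0/8 (H3) depth=8
  - 181.0.0.0/8 clear@8
  + 0.0.0.0/0 (H2) depth=0
  + 181.131.28.190/32 (H5) depth=32
  Q 181.131.28.190: descend 10110101100000110001110010111110 ; hops seen [H2,H5] ; pick H5
  + 181.131.28.190/32 (H3) depth=32
  Q 181.131.28.190: descend 10110101100000110001110010111110 ; hops seen [H2,H3] ; pick H3
  - 0.0.0.0/0 clear@0
  Q 233.11.74.242: descend 1 ; hops seen [∅] ; pick no-route
  Q 181.131.28.190: descend 10110101100000110001110010111110 ; hops seen [H3] ; pick H3
  Q 181.139.28.190: descend 101101011000 ; hops seen [∅] ; pick no-route
  Q 181.131.28.190: descend 10110101100000110001110010111110 ; hops seen [H3] ; pick H3
  + 181.0.0.0/8 (H5) depth=8
  + 106.86.65.100/32 (H4) depth=32
  Q 181.131.28.190: descend 10110101100000110001110010111110 ; hops seen [H5,H3] ; pick H3
  + 106.80.0.0/12 (H3) depth=12
  Q 181.3.54.29: descend 10110101 ; hops seen [H5] ; pick H5
  Q 181.131.28.190: descend 10110101100000110001110010111110 ; hops seen [H5,H3] ; pick H3
  + 181.128.0.0/11 (H6) depth=11
  Q 106.92.212.55: descend 011010100101 ; hops seen [H3] ; pick H3
  + 106.0.0.0/8 (H1) depth=8
  Q 181.0.0.12: descend 10110101 ; hops seen [H5] ; pick H5
  Q 181.131.28.190: descend 10110101100000110001110010111110 ; hops seen [H5,H6,H3] ; pick H3
  - 106.86.65.100/32 clear@32
  Q 106.0.3.5: descend 011010100 ; hops seen [H1] ; pick H1
  - 106.80.0.0/12 clear@12
  Q 181.135.116.96: descend 1011010110000 ; hops seen [H5,H6] ; pick H6
  + 106.86.64.0/18 (H3) depth=18
  Q 181.0.28.121: descend 10110101 ; hops seen [H5] ; pick H5
  + 106.86.65.0/24 (H6) depth=24

== LOOKUPS ==
["H3","H6","H3","H3","H5","H3","no-route","H3","no-route","H3","H3","H5","H3","H3","H5","H3","H1","H6","H5"]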